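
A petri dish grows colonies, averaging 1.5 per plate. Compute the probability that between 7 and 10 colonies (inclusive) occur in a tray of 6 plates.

0.4992

Over the interval, μ = 1.5 × 6 = 9 (a tray of 6 plates = 6 plates).
P(7 ≤ N ≤ 10) = Σ_{j=7}^{10} e^(−9) · 9^j/j! ≈ 0.4992.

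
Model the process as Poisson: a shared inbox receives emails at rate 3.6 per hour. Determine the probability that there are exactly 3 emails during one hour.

0.2125

With mean μ = 3.6 per hour,
P(N = 3) = e^(−μ) μ^3/3! = e^(−3.6) · 3.6^3/6 ≈ 0.2125.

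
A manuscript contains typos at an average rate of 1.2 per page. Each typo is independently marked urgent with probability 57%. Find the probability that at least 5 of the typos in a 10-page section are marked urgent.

Thinning: the typos that are marked urgent themselves form a Poisson process with rate 0.57 × 1.2 = 0.684 per page.
Over the interval, μ = 0.684 × 10 = 6.84 (a 10-page section = 10 pages).
P(N ≥ 5) = 1 − P(N ≤ 4) ≈ 0.8119.

0.8119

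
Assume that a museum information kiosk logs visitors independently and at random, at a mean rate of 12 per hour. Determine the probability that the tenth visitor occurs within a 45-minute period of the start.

Over the interval, μ = 12 × 0.75 = 9 (a 45-minute period = 0.75 hours).
The tenth arrival falls in the interval iff at least 10 events occur there: P(S_10 ≤ t) = P(N ≥ 10) = 1 − P(N ≤ 9) ≈ 0.4126.

0.4126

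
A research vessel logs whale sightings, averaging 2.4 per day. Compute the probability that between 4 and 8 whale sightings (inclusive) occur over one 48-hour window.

0.6500

Over the interval, μ = 2.4 × 2 = 4.8 (a 48-hour window = 2 days).
P(4 ≤ N ≤ 8) = Σ_{j=4}^{8} e^(−4.8) · 4.8^j/j! ≈ 0.6500.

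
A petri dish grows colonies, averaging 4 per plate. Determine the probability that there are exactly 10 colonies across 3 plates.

Over the interval, μ = 4 × 3 = 12 (3 plates).
P(N = 10) = e^(−μ) μ^10/10! = e^(−12) · 12^10/3628800 ≈ 0.1048.

0.1048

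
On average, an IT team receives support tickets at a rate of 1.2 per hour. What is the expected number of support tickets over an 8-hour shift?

9.6

E[N] = λt = 1.2 × 8 = 9.6 (an 8-hour shift = 8 hours).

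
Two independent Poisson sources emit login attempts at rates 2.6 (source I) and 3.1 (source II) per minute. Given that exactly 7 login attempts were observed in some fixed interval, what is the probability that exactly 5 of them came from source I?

0.1227

Given the total, each event is independently from source I with probability p = λ_I/(λ_I+λ_II) = 2.6/5.7 ≈ 0.4561.
So K ~ Binomial(7, 2.6/5.7): P(K = 5) = C(7,5) · (2.6/5.7)^5 · (3.1/5.7)^2 ≈ 0.1227.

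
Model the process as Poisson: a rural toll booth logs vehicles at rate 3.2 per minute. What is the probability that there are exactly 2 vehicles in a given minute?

0.2087

With mean μ = 3.2 per minute,
P(N = 2) = e^(−μ) μ^2/2! = e^(−3.2) · 3.2^2/2 ≈ 0.2087.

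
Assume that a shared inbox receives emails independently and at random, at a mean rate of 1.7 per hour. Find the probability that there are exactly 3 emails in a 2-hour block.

0.2186

Over the interval, μ = 1.7 × 2 = 3.4 (a 2-hour block = 2 hours).
P(N = 3) = e^(−μ) μ^3/3! = e^(−3.4) · 3.4^3/6 ≈ 0.2186.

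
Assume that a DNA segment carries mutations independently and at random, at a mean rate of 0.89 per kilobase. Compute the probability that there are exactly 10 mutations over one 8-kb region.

Over the interval, μ = 0.89 × 8 = 7.12 (an 8-kb region = 8 kilobases).
P(N = 10) = e^(−μ) μ^10/10! = e^(−7.12) · 7.12^10/3628800 ≈ 0.0746.

0.0746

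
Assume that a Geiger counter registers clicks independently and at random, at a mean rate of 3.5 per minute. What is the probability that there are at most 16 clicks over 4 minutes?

0.7559

Over the interval, μ = 3.5 × 4 = 14 (4 minutes).
P(N ≤ 16) = Σ_{j=0}^{16} e^(−μ) μ^j/j! ≈ 0.7559.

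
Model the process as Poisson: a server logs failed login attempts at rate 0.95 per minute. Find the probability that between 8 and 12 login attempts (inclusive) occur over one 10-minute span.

0.5678

Over the interval, μ = 0.95 × 10 = 9.5 (a 10-minute span = 10 minutes).
P(8 ≤ N ≤ 12) = Σ_{j=8}^{12} e^(−9.5) · 9.5^j/j! ≈ 0.5678.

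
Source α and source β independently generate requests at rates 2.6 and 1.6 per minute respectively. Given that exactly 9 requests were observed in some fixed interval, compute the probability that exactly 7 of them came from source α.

Given the total, each event is independently from source α with probability p = λ_α/(λ_α+λ_β) = 2.6/4.2 ≈ 0.6190.
So K ~ Binomial(9, 2.6/4.2): P(K = 7) = C(9,7) · (2.6/4.2)^7 · (1.6/4.2)^2 ≈ 0.1820.

0.1820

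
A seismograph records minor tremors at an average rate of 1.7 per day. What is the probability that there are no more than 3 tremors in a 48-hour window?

0.5584

Over the interval, μ = 1.7 × 2 = 3.4 (a 48-hour window = 2 days).
P(N ≤ 3) = Σ_{j=0}^{3} e^(−μ) μ^j/j! ≈ 0.5584.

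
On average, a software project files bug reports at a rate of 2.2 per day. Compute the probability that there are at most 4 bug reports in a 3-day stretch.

0.2127

Over the interval, μ = 2.2 × 3 = 6.6 (a 3-day stretch = 3 days).
P(N ≤ 4) = Σ_{j=0}^{4} e^(−μ) μ^j/j! ≈ 0.2127.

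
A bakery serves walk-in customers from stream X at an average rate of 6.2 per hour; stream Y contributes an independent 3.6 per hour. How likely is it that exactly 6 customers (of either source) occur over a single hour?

Independent Poisson processes superpose: combined rate λ = 6.2 + 3.6 = 9.8 per hour.
So μ = 9.8.
P(N = 6) = e^(−9.8) · 9.8^6/6! ≈ 0.0682.

0.0682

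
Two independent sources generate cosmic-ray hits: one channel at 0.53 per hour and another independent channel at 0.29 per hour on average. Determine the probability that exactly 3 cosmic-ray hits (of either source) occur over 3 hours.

Independent Poisson processes superpose: combined rate λ = 0.53 + 0.29 = 0.82 per hour.
Over the interval, μ = 0.82 × 3 = 2.46 (3 hours).
P(N = 3) = e^(−2.46) · 2.46^3/3! ≈ 0.2120.

0.2120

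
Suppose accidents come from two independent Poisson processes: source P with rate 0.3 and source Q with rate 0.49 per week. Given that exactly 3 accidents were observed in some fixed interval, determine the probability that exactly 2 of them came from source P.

0.2683

Given the total, each event is independently from source P with probability p = λ_P/(λ_P+λ_Q) = 0.3/0.79 ≈ 0.3797.
So K ~ Binomial(3, 0.3/0.79): P(K = 2) = C(3,2) · (0.3/0.79)^2 · (0.49/0.79)^1 ≈ 0.2683.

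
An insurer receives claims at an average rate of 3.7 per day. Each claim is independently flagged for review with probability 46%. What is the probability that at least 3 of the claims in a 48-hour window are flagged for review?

Thinning: the claims that are flagged for review themselves form a Poisson process with rate 0.46 × 3.7 = 1.702 per day.
Over the interval, μ = 1.702 × 2 = 3.404 (a 48-hour window = 2 days).
P(N ≥ 3) = 1 − P(N ≤ 2) ≈ 0.6610.

0.6610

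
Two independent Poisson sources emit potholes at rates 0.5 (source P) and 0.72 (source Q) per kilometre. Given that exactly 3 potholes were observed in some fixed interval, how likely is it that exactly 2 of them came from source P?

Given the total, each event is independently from source P with probability p = λ_P/(λ_P+λ_Q) = 0.5/1.22 ≈ 0.4098.
So K ~ Binomial(3, 0.5/1.22): P(K = 2) = C(3,2) · (0.5/1.22)^2 · (0.72/1.22)^1 ≈ 0.2974.

0.2974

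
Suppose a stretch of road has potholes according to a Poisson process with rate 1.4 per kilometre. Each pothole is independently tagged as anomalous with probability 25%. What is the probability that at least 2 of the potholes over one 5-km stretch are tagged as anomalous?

Thinning: the potholes that are tagged as anomalous themselves form a Poisson process with rate 0.25 × 1.4 = 0.35 per kilometre.
Over the interval, μ = 0.35 × 5 = 1.75 (a 5-km stretch = 5 kilometres).
P(N ≥ 2) = 1 − P(N ≤ 1) ≈ 0.5221.

0.5221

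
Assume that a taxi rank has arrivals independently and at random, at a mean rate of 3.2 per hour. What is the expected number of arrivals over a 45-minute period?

2.4

E[N] = λt = 3.2 × 0.75 = 2.4 (a 45-minute period = 0.75 hours).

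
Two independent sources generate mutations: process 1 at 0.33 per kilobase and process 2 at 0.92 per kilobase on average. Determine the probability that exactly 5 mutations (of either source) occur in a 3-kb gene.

Independent Poisson processes superpose: combined rate λ = 0.33 + 0.92 = 1.25 per kilobase.
Over the interval, μ = 1.25 × 3 = 3.75 (a 3-kb gene = 3 kilobases).
P(N = 5) = e^(−3.75) · 3.75^5/5! ≈ 0.1453.

0.1453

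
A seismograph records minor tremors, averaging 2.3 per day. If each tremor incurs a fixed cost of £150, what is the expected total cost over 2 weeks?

£4830

E[N] = 2.3 × 14 = 32.2 (2 weeks = 14 days); E[cost] = 32.2 × £150 = £4830.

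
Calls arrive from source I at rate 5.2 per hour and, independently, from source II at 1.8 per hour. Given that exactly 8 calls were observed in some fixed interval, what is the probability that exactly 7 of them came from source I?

Given the total, each event is independently from source I with probability p = λ_I/(λ_I+λ_II) = 5.2/7 ≈ 0.7429.
So K ~ Binomial(8, 5.2/7): P(K = 7) = C(8,7) · (5.2/7)^7 · (1.8/7)^1 ≈ 0.2568.

0.2568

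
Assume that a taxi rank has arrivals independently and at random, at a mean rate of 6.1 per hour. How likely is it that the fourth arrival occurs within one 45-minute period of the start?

0.6702

Over the interval, μ = 6.1 × 0.75 = 4.575 (a 45-minute period = 0.75 hours).
The fourth arrival falls in the interval iff at least 4 events occur there: P(S_4 ≤ t) = P(N ≥ 4) = 1 − P(N ≤ 3) ≈ 0.6702.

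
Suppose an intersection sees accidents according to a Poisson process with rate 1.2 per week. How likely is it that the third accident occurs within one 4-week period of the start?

0.8575

Over the interval, μ = 1.2 × 4 = 4.8 (a 4-week period = 4 weeks).
The third arrival falls in the interval iff at least 3 events occur there: P(S_3 ≤ t) = P(N ≥ 3) = 1 − P(N ≤ 2) ≈ 0.8575.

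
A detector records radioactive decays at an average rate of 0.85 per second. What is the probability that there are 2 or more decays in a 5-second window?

Over the interval, μ = 0.85 × 5 = 4.25 (a 5-second window = 5 seconds).
P(N ≥ 2) = 1 − P(N ≤ 1) = 1 − Σ_{j=0}^{1} e^(−μ) μ^j/j! ≈ 0.9251.

0.9251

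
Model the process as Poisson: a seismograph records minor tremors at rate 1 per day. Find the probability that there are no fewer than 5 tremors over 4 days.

Over the interval, μ = 1 × 4 = 4 (4 days).
P(N ≥ 5) = 1 − P(N ≤ 4) = 1 − Σ_{j=0}^{4} e^(−μ) μ^j/j! ≈ 0.3712.

0.3712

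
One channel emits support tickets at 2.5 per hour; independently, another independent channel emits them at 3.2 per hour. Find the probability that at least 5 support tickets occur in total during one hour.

0.6728

Independent Poisson processes superpose: combined rate λ = 2.5 + 3.2 = 5.7 per hour.
So μ = 5.7.
P(N ≥ 5) = 1 − P(N ≤ 4) ≈ 0.6728.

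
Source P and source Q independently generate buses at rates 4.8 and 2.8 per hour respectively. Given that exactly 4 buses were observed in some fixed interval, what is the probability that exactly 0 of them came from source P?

Given the total, each event is independently from source P with probability p = λ_P/(λ_P+λ_Q) = 4.8/7.6 ≈ 0.6316.
So K ~ Binomial(4, 4.8/7.6): P(K = 0) = C(4,0) · (4.8/7.6)^0 · (2.8/7.6)^4 ≈ 0.0184.

0.0184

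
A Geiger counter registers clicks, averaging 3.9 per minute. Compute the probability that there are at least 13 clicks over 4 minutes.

0.7791

Over the interval, μ = 3.9 × 4 = 15.6 (4 minutes).
P(N ≥ 13) = 1 − P(N ≤ 12) = 1 − Σ_{j=0}^{12} e^(−μ) μ^j/j! ≈ 0.7791.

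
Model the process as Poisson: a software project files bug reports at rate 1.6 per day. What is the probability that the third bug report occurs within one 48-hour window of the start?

0.6201

Over the interval, μ = 1.6 × 2 = 3.2 (a 48-hour window = 2 days).
The third arrival falls in the interval iff at least 3 events occur there: P(S_3 ≤ t) = P(N ≥ 3) = 1 − P(N ≤ 2) ≈ 0.6201.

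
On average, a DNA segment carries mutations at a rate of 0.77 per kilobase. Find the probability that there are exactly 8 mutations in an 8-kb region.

0.1086

Over the interval, μ = 0.77 × 8 = 6.16 (an 8-kb region = 8 kilobases).
P(N = 8) = e^(−μ) μ^8/8! = e^(−6.16) · 6.16^8/40320 ≈ 0.1086.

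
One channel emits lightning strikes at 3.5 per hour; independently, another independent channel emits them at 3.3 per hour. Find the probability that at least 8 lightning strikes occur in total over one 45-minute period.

Independent Poisson processes superpose: combined rate λ = 3.5 + 3.3 = 6.8 per hour.
Over the interval, μ = 6.8 × 0.75 = 5.1 (a 45-minute period = 0.75 hours).
P(N ≥ 8) = 1 − P(N ≤ 7) ≈ 0.1440.

0.1440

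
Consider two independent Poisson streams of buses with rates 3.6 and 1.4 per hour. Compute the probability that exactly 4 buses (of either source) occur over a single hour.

0.1755

Independent Poisson processes superpose: combined rate λ = 3.6 + 1.4 = 5 per hour.
So μ = 5.
P(N = 4) = e^(−5) · 5^4/4! ≈ 0.1755.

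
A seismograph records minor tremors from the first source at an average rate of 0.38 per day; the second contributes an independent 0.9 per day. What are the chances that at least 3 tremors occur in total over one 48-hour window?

0.4715

Independent Poisson processes superpose: combined rate λ = 0.38 + 0.9 = 1.28 per day.
Over the interval, μ = 1.28 × 2 = 2.56 (a 48-hour window = 2 days).
P(N ≥ 3) = 1 − P(N ≤ 2) ≈ 0.4715.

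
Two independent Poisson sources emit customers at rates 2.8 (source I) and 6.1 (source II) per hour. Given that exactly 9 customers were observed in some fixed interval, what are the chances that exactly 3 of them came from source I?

Given the total, each event is independently from source I with probability p = λ_I/(λ_I+λ_II) = 2.8/8.9 ≈ 0.3146.
So K ~ Binomial(9, 2.8/8.9): P(K = 3) = C(9,3) · (2.8/8.9)^3 · (6.1/8.9)^6 ≈ 0.2712.

0.2712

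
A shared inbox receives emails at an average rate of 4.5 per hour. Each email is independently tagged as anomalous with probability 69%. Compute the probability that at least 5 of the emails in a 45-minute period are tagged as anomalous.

Thinning: the emails that are tagged as anomalous themselves form a Poisson process with rate 0.69 × 4.5 = 3.105 per hour.
Over the interval, μ = 3.105 × 0.75 = 2.32875 (a 45-minute period = 0.75 hours).
P(N ≥ 5) = 1 − P(N ≤ 4) ≈ 0.0871.

0.0871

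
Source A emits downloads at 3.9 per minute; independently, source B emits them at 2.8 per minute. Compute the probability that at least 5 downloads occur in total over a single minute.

Independent Poisson processes superpose: combined rate λ = 3.9 + 2.8 = 6.7 per minute.
So μ = 6.7.
P(N ≥ 5) = 1 − P(N ≤ 4) ≈ 0.7978.

0.7978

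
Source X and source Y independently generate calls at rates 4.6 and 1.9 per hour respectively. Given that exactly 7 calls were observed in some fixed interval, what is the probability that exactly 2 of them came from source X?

0.0224

Given the total, each event is independently from source X with probability p = λ_X/(λ_X+λ_Y) = 4.6/6.5 ≈ 0.7077.
So K ~ Binomial(7, 4.6/6.5): P(K = 2) = C(7,2) · (4.6/6.5)^2 · (1.9/6.5)^5 ≈ 0.0224.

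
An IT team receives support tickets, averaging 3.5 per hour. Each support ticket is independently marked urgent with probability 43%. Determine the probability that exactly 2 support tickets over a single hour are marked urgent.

Thinning: the support tickets that are marked urgent themselves form a Poisson process with rate 0.43 × 3.5 = 1.505 per hour.
So μ = 1.505.
P(N = 2) = e^(−1.505) · 1.505^2/2! ≈ 0.2514.

0.2514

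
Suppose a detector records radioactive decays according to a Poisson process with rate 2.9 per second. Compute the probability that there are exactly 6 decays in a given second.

0.0455

With mean μ = 2.9 per second,
P(N = 6) = e^(−μ) μ^6/6! = e^(−2.9) · 2.9^6/720 ≈ 0.0455.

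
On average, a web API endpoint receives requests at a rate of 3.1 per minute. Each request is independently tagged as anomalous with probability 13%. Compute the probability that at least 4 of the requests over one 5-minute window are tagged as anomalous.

0.1456

Thinning: the requests that are tagged as anomalous themselves form a Poisson process with rate 0.13 × 3.1 = 0.403 per minute.
Over the interval, μ = 0.403 × 5 = 2.015 (a 5-minute window = 5 minutes).
P(N ≥ 4) = 1 − P(N ≤ 3) ≈ 0.1456.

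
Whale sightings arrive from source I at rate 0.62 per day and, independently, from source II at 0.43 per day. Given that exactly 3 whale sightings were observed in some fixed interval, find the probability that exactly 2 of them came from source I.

Given the total, each event is independently from source I with probability p = λ_I/(λ_I+λ_II) = 0.62/1.05 ≈ 0.5905.
So K ~ Binomial(3, 0.62/1.05): P(K = 2) = C(3,2) · (0.62/1.05)^2 · (0.43/1.05)^1 ≈ 0.4284.

0.4284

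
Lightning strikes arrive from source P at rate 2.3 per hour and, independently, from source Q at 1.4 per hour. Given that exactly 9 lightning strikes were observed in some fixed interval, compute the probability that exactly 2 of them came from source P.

0.0154

Given the total, each event is independently from source P with probability p = λ_P/(λ_P+λ_Q) = 2.3/3.7 ≈ 0.6216.
So K ~ Binomial(9, 2.3/3.7): P(K = 2) = C(9,2) · (2.3/3.7)^2 · (1.4/3.7)^7 ≈ 0.0154.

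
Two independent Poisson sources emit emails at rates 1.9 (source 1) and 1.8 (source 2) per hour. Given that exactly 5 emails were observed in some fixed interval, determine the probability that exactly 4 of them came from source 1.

Given the total, each event is independently from source 1 with probability p = λ_1/(λ_1+λ_2) = 1.9/3.7 ≈ 0.5135.
So K ~ Binomial(5, 1.9/3.7): P(K = 4) = C(5,4) · (1.9/3.7)^4 · (1.8/3.7)^1 ≈ 0.1691.

0.1691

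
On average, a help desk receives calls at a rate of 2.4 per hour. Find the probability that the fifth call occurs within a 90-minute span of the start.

Over the interval, μ = 2.4 × 1.5 = 3.6 (a 90-minute span = 1.5 hours).
The fifth arrival falls in the interval iff at least 5 events occur there: P(S_5 ≤ t) = P(N ≥ 5) = 1 − P(N ≤ 4) ≈ 0.2936.

0.2936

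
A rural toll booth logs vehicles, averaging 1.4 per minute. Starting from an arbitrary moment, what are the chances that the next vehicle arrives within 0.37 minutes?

Inter-arrival times are exponential with rate λ = 1.4 per minute.
P(T ≤ 0.37) = 1 − e^(−λt) = 1 − e^(−1.4 × 0.37) = 1 − e^(−0.518) ≈ 0.4043.

0.4043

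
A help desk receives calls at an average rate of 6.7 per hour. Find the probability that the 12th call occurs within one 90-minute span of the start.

0.3089

Over the interval, μ = 6.7 × 1.5 = 10.05 (a 90-minute span = 1.5 hours).
The 12th arrival falls in the interval iff at least 12 events occur there: P(S_12 ≤ t) = P(N ≥ 12) = 1 − P(N ≤ 11) ≈ 0.3089.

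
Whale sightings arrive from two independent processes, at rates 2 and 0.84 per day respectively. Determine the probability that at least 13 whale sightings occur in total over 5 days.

Independent Poisson processes superpose: combined rate λ = 2 + 0.84 = 2.84 per day.
Over the interval, μ = 2.84 × 5 = 14.2 (5 days).
P(N ≥ 13) = 1 − P(N ≤ 12) ≈ 0.6609.

0.6609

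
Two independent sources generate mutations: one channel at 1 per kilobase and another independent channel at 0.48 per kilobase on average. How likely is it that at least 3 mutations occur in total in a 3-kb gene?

0.8196

Independent Poisson processes superpose: combined rate λ = 1 + 0.48 = 1.48 per kilobase.
Over the interval, μ = 1.48 × 3 = 4.44 (a 3-kb gene = 3 kilobases).
P(N ≥ 3) = 1 − P(N ≤ 2) ≈ 0.8196.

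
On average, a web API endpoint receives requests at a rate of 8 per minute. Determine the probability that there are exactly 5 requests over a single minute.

0.0916

With mean μ = 8 per minute,
P(N = 5) = e^(−μ) μ^5/5! = e^(−8) · 8^5/120 ≈ 0.0916.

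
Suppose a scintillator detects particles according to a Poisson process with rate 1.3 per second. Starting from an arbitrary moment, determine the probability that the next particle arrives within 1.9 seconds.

Inter-arrival times are exponential with rate λ = 1.3 per second.
P(T ≤ 1.9) = 1 − e^(−λt) = 1 − e^(−1.3 × 1.9) = 1 − e^(−2.47) ≈ 0.9154.

0.9154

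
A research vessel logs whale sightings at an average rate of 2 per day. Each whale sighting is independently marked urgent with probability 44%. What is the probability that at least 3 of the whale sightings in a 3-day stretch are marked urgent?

Thinning: the whale sightings that are marked urgent themselves form a Poisson process with rate 0.44 × 2 = 0.88 per day.
Over the interval, μ = 0.88 × 3 = 2.64 (a 3-day stretch = 3 days).
P(N ≥ 3) = 1 − P(N ≤ 2) ≈ 0.4916.

0.4916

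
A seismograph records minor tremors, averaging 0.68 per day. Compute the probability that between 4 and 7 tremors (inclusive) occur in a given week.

0.5901

Over the interval, μ = 0.68 × 7 = 4.76 (a week = 7 days).
P(4 ≤ N ≤ 7) = Σ_{j=4}^{7} e^(−4.76) · 4.76^j/j! ≈ 0.5901.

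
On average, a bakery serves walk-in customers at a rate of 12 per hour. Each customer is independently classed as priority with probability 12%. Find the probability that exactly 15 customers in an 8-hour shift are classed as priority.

Thinning: the customers that are classed as priority themselves form a Poisson process with rate 0.12 × 12 = 1.44 per hour.
Over the interval, μ = 1.44 × 8 = 11.52 (an 8-hour shift = 8 hours).
P(N = 15) = e^(−11.52) · 11.52^15/15! ≈ 0.0634.

0.0634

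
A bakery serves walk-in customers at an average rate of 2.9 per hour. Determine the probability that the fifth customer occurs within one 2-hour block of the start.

Over the interval, μ = 2.9 × 2 = 5.8 (a 2-hour block = 2 hours).
The fifth arrival falls in the interval iff at least 5 events occur there: P(S_5 ≤ t) = P(N ≥ 5) = 1 − P(N ≤ 4) ≈ 0.6873.

0.6873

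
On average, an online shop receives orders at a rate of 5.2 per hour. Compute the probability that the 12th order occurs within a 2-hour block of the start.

Over the interval, μ = 5.2 × 2 = 10.4 (a 2-hour block = 2 hours).
The 12th arrival falls in the interval iff at least 12 events occur there: P(S_12 ≤ t) = P(N ≥ 12) = 1 − P(N ≤ 11) ≈ 0.3495.

0.3495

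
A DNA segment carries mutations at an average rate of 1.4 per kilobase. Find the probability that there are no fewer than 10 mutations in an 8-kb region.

Over the interval, μ = 1.4 × 8 = 11.2 (an 8-kb region = 8 kilobases).
P(N ≥ 10) = 1 − P(N ≤ 9) = 1 − Σ_{j=0}^{9} e^(−μ) μ^j/j! ≈ 0.6808.

0.6808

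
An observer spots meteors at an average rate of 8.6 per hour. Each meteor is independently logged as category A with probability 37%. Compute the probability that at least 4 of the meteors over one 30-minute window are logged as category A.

Thinning: the meteors that are logged as category A themselves form a Poisson process with rate 0.37 × 8.6 = 3.182 per hour.
Over the interval, μ = 3.182 × 0.5 = 1.591 (a 30-minute window = 0.5 hours).
P(N ≥ 4) = 1 − P(N ≤ 3) ≈ 0.0776.

0.0776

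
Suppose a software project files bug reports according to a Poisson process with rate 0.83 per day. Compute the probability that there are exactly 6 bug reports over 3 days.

Over the interval, μ = 0.83 × 3 = 2.49 (3 days).
P(N = 6) = e^(−μ) μ^6/6! = e^(−2.49) · 2.49^6/720 ≈ 0.0274.

0.0274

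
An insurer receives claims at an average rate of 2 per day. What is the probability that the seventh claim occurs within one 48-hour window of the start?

0.1107

Over the interval, μ = 2 × 2 = 4 (a 48-hour window = 2 days).
The seventh arrival falls in the interval iff at least 7 events occur there: P(S_7 ≤ t) = P(N ≥ 7) = 1 − P(N ≤ 6) ≈ 0.1107.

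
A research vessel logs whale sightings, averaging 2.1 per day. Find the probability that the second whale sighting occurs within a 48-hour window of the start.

Over the interval, μ = 2.1 × 2 = 4.2 (a 48-hour window = 2 days).
The second arrival falls in the interval iff at least 2 events occur there: P(S_2 ≤ t) = P(N ≥ 2) = 1 − P(N ≤ 1) ≈ 0.9220.

0.9220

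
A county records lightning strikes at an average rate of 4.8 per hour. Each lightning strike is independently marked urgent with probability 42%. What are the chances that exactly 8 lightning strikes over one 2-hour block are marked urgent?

Thinning: the lightning strikes that are marked urgent themselves form a Poisson process with rate 0.42 × 4.8 = 2.016 per hour.
Over the interval, μ = 2.016 × 2 = 4.032 (a 2-hour block = 2 hours).
P(N = 8) = e^(−4.032) · 4.032^8/8! ≈ 0.0307.

0.0307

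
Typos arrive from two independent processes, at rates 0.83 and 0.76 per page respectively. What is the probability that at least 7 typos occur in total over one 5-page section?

Independent Poisson processes superpose: combined rate λ = 0.83 + 0.76 = 1.59 per page.
Over the interval, μ = 1.59 × 5 = 7.95 (a 5-page section = 5 pages).
P(N ≥ 7) = 1 − P(N ≤ 6) ≈ 0.6805.

0.6805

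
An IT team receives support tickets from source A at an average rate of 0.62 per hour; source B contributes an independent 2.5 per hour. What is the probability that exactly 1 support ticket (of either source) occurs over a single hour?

0.1378

Independent Poisson processes superpose: combined rate λ = 0.62 + 2.5 = 3.12 per hour.
So μ = 3.12.
P(N = 1) = e^(−3.12) · 3.12^1/1! ≈ 0.1378.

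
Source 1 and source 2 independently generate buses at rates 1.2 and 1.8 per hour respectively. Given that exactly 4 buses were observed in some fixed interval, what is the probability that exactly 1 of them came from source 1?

0.3456

Given the total, each event is independently from source 1 with probability p = λ_1/(λ_1+λ_2) = 1.2/3 = 0.4000.
So K ~ Binomial(4, 1.2/3): P(K = 1) = C(4,1) · (1.2/3)^1 · (1.8/3)^3 ≈ 0.3456.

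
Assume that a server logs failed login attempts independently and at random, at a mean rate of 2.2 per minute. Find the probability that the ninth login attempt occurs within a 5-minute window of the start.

0.7680

Over the interval, μ = 2.2 × 5 = 11 (a 5-minute window = 5 minutes).
The ninth arrival falls in the interval iff at least 9 events occur there: P(S_9 ≤ t) = P(N ≥ 9) = 1 − P(N ≤ 8) ≈ 0.7680.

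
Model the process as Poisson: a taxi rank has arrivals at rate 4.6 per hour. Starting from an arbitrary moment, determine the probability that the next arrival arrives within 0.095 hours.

Inter-arrival times are exponential with rate λ = 4.6 per hour.
P(T ≤ 0.095) = 1 − e^(−λt) = 1 − e^(−4.6 × 0.095) = 1 − e^(−0.437) ≈ 0.3540.

0.3540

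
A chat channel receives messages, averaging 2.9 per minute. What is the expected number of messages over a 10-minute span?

E[N] = λt = 2.9 × 10 = 29 (a 10-minute span = 10 minutes).

29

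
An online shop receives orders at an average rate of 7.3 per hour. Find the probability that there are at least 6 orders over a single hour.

0.7360

With mean μ = 7.3 per hour,
P(N ≥ 6) = 1 − P(N ≤ 5) = 1 − Σ_{j=0}^{5} e^(−μ) μ^j/j! ≈ 0.7360.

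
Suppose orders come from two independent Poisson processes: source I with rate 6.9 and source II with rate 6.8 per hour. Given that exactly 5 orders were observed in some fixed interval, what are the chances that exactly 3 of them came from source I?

0.3147

Given the total, each event is independently from source I with probability p = λ_I/(λ_I+λ_II) = 6.9/13.7 ≈ 0.5036.
So K ~ Binomial(5, 6.9/13.7): P(K = 3) = C(5,3) · (6.9/13.7)^3 · (6.8/13.7)^2 ≈ 0.3147.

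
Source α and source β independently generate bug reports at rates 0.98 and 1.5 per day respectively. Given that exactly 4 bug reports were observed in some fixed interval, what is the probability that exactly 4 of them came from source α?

0.0244

Given the total, each event is independently from source α with probability p = λ_α/(λ_α+λ_β) = 0.98/2.48 ≈ 0.3952.
So K ~ Binomial(4, 0.98/2.48): P(K = 4) = C(4,4) · (0.98/2.48)^4 · (1.5/2.48)^0 ≈ 0.0244.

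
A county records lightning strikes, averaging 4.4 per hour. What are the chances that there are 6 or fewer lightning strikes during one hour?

With mean μ = 4.4 per hour,
P(N ≤ 6) = Σ_{j=0}^{6} e^(−μ) μ^j/j! ≈ 0.8436.

0.8436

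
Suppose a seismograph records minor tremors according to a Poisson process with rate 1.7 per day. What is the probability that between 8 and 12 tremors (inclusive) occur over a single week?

Over the interval, μ = 1.7 × 7 = 11.9 (a week = 7 days).
P(8 ≤ N ≤ 12) = Σ_{j=8}^{12} e^(−11.9) · 11.9^j/j! ≈ 0.4934.

0.4934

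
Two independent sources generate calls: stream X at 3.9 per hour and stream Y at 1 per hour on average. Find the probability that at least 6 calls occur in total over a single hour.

0.3665

Independent Poisson processes superpose: combined rate λ = 3.9 + 1 = 4.9 per hour.
So μ = 4.9.
P(N ≥ 6) = 1 − P(N ≤ 5) ≈ 0.3665.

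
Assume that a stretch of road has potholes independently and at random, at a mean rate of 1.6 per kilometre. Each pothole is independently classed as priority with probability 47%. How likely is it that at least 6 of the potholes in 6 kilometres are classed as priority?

0.2991

Thinning: the potholes that are classed as priority themselves form a Poisson process with rate 0.47 × 1.6 = 0.752 per kilometre.
Over the interval, μ = 0.752 × 6 = 4.512 (6 kilometres).
P(N ≥ 6) = 1 − P(N ≤ 5) ≈ 0.2991.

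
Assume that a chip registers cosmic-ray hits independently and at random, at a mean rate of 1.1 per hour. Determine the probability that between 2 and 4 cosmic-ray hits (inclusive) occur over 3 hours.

Over the interval, μ = 1.1 × 3 = 3.3 (3 hours).
P(2 ≤ N ≤ 4) = Σ_{j=2}^{4} e^(−3.3) · 3.3^j/j! ≈ 0.6040.

0.6040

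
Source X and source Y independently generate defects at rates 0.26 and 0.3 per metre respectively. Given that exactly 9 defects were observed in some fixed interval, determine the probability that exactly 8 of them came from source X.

0.0104

Given the total, each event is independently from source X with probability p = λ_X/(λ_X+λ_Y) = 0.26/0.56 ≈ 0.4643.
So K ~ Binomial(9, 0.26/0.56): P(K = 8) = C(9,8) · (0.26/0.56)^8 · (0.3/0.56)^1 ≈ 0.0104.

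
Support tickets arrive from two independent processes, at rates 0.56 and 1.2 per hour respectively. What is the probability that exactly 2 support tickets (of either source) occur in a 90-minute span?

Independent Poisson processes superpose: combined rate λ = 0.56 + 1.2 = 1.76 per hour.
Over the interval, μ = 1.76 × 1.5 = 2.64 (a 90-minute span = 1.5 hours).
P(N = 2) = e^(−2.64) · 2.64^2/2! ≈ 0.2487.

0.2487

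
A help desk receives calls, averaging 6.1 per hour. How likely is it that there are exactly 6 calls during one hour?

0.1605

With mean μ = 6.1 per hour,
P(N = 6) = e^(−μ) μ^6/6! = e^(−6.1) · 6.1^6/720 ≈ 0.1605.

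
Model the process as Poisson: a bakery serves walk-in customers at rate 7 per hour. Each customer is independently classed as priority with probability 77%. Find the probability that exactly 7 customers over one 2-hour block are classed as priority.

Thinning: the customers that are classed as priority themselves form a Poisson process with rate 0.77 × 7 = 5.39 per hour.
Over the interval, μ = 5.39 × 2 = 10.78 (a 2-hour block = 2 hours).
P(N = 7) = e^(−10.78) · 10.78^7/7! ≈ 0.0699.

0.0699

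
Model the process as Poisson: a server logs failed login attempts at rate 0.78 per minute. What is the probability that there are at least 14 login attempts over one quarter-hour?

Over the interval, μ = 0.78 × 15 = 11.7 (a quarter-hour = 15 minutes).
P(N ≥ 14) = 1 − P(N ≤ 13) = 1 − Σ_{j=0}^{13} e^(−μ) μ^j/j! ≈ 0.2872.

0.2872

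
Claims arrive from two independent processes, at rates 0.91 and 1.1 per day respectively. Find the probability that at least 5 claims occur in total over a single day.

0.0536

Independent Poisson processes superpose: combined rate λ = 0.91 + 1.1 = 2.01 per day.
So μ = 2.01.
P(N ≥ 5) = 1 − P(N ≤ 4) ≈ 0.0536.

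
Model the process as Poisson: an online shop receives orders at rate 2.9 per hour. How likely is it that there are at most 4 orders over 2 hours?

0.3127

Over the interval, μ = 2.9 × 2 = 5.8 (2 hours).
P(N ≤ 4) = Σ_{j=0}^{4} e^(−μ) μ^j/j! ≈ 0.3127.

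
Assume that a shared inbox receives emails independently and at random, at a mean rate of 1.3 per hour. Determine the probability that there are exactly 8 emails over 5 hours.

0.1188

Over the interval, μ = 1.3 × 5 = 6.5 (5 hours).
P(N = 8) = e^(−μ) μ^8/8! = e^(−6.5) · 6.5^8/40320 ≈ 0.1188.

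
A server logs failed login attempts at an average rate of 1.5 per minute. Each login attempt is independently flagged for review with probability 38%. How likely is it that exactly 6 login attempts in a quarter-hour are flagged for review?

0.1050

Thinning: the login attempts that are flagged for review themselves form a Poisson process with rate 0.38 × 1.5 = 0.57 per minute.
Over the interval, μ = 0.57 × 15 = 8.55 (a quarter-hour = 15 minutes).
P(N = 6) = e^(−8.55) · 8.55^6/6! ≈ 0.1050.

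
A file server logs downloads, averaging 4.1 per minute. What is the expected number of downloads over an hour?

E[N] = λt = 4.1 × 60 = 246 (an hour = 60 minutes).

246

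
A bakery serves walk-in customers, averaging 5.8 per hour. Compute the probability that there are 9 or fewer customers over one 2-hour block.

Over the interval, μ = 5.8 × 2 = 11.6 (a 2-hour block = 2 hours).
P(N ≤ 9) = Σ_{j=0}^{9} e^(−μ) μ^j/j! ≈ 0.2791.

0.2791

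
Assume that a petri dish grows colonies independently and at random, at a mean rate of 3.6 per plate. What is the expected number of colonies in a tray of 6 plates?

E[N] = λt = 3.6 × 6 = 21.6 (a tray of 6 plates = 6 plates).

21.6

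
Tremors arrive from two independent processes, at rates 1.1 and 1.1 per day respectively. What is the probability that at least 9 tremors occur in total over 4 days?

0.5177

Independent Poisson processes superpose: combined rate λ = 1.1 + 1.1 = 2.2 per day.
Over the interval, μ = 2.2 × 4 = 8.8 (4 days).
P(N ≥ 9) = 1 − P(N ≤ 8) ≈ 0.5177.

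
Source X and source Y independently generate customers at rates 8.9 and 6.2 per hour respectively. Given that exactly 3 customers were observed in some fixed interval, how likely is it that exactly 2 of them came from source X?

0.4279

Given the total, each event is independently from source X with probability p = λ_X/(λ_X+λ_Y) = 8.9/15.1 ≈ 0.5894.
So K ~ Binomial(3, 8.9/15.1): P(K = 2) = C(3,2) · (8.9/15.1)^2 · (6.2/15.1)^1 ≈ 0.4279.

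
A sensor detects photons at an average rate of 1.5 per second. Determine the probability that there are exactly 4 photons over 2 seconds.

0.1680

Over the interval, μ = 1.5 × 2 = 3 (2 seconds).
P(N = 4) = e^(−μ) μ^4/4! = e^(−3) · 3^4/24 ≈ 0.1680.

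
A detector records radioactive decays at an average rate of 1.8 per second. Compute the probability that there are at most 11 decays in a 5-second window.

0.8030

Over the interval, μ = 1.8 × 5 = 9 (a 5-second window = 5 seconds).
P(N ≤ 11) = Σ_{j=0}^{11} e^(−μ) μ^j/j! ≈ 0.8030.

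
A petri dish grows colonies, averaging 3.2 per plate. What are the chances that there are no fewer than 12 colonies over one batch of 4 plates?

0.6262

Over the interval, μ = 3.2 × 4 = 12.8 (a batch of 4 plates = 4 plates).
P(N ≥ 12) = 1 − P(N ≤ 11) = 1 − Σ_{j=0}^{11} e^(−μ) μ^j/j! ≈ 0.6262.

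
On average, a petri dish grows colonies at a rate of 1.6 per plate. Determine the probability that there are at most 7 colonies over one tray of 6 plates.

Over the interval, μ = 1.6 × 6 = 9.6 (a tray of 6 plates = 6 plates).
P(N ≤ 7) = Σ_{j=0}^{7} e^(−μ) μ^j/j! ≈ 0.2584.

0.2584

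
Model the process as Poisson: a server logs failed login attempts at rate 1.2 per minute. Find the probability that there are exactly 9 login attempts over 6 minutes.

0.1070

Over the interval, μ = 1.2 × 6 = 7.2 (6 minutes).
P(N = 9) = e^(−μ) μ^9/9! = e^(−7.2) · 7.2^9/362880 ≈ 0.1070.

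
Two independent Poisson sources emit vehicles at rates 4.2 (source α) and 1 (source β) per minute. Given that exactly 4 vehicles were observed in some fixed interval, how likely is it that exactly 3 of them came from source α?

0.4053

Given the total, each event is independently from source α with probability p = λ_α/(λ_α+λ_β) = 4.2/5.2 ≈ 0.8077.
So K ~ Binomial(4, 4.2/5.2): P(K = 3) = C(4,3) · (4.2/5.2)^3 · (1/5.2)^1 ≈ 0.4053.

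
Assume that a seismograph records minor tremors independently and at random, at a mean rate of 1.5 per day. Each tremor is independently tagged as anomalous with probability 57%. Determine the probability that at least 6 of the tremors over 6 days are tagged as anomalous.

0.4068

Thinning: the tremors that are tagged as anomalous themselves form a Poisson process with rate 0.57 × 1.5 = 0.855 per day.
Over the interval, μ = 0.855 × 6 = 5.13 (6 days).
P(N ≥ 6) = 1 − P(N ≤ 5) ≈ 0.4068.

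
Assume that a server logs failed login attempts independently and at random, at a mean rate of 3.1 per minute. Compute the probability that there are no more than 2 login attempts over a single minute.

With mean μ = 3.1 per minute,
P(N ≤ 2) = Σ_{j=0}^{2} e^(−μ) μ^j/j! ≈ 0.4012.

0.4012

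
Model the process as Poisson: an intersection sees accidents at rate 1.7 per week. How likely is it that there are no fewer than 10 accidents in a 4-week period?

0.1498

Over the interval, μ = 1.7 × 4 = 6.8 (a 4-week period = 4 weeks).
P(N ≥ 10) = 1 − P(N ≤ 9) = 1 − Σ_{j=0}^{9} e^(−μ) μ^j/j! ≈ 0.1498.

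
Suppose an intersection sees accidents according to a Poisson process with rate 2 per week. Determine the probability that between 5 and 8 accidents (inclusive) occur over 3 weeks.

0.5622

Over the interval, μ = 2 × 3 = 6 (3 weeks).
P(5 ≤ N ≤ 8) = Σ_{j=5}^{8} e^(−6) · 6^j/j! ≈ 0.5622.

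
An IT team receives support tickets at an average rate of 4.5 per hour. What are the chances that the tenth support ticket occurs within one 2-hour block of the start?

Over the interval, μ = 4.5 × 2 = 9 (a 2-hour block = 2 hours).
The tenth arrival falls in the interval iff at least 10 events occur there: P(S_10 ≤ t) = P(N ≥ 10) = 1 − P(N ≤ 9) ≈ 0.4126.

0.4126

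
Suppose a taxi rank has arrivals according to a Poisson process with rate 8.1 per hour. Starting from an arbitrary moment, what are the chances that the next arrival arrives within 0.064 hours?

0.4045

Inter-arrival times are exponential with rate λ = 8.1 per hour.
P(T ≤ 0.064) = 1 − e^(−λt) = 1 − e^(−8.1 × 0.064) = 1 − e^(−0.5184) ≈ 0.4045.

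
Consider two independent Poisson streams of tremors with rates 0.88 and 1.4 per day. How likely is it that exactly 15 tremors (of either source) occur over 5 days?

Independent Poisson processes superpose: combined rate λ = 0.88 + 1.4 = 2.28 per day.
Over the interval, μ = 2.28 × 5 = 11.4 (5 days).
P(N = 15) = e^(−11.4) · 11.4^15/15! ≈ 0.0611.

0.0611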